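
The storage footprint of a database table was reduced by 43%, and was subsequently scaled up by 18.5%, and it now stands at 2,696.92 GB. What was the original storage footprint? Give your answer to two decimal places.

3,992.78 GB

The overall multiplier applied was 0.57 × 1.185 = 0.67545.
So the original storage footprint was 2,696.92 ÷ 0.67545 ≈ 3,992.78 GB.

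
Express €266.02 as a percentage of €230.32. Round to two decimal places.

€266.02 ÷ €230.32 ≈ 115.50%.

115.50%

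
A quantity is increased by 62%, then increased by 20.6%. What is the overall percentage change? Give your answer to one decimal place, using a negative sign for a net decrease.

A 62% increase multiplies by 1.62.
Then a 20.6% increase: 1.62 × 1.206 = 1.95372.
Overall factor 1.95372, i.e. 95.4%.

95.4%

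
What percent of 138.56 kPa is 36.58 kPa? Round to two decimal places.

36.58 kPa ÷ 138.56 kPa ≈ 26.40%.

26.40%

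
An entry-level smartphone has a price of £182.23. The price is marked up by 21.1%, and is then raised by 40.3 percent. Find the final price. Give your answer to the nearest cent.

Each change multiplies by a factor: 1.211 × 1.403 = 1.699033.
£182.23 × 1.699033 = £309.61478359 ≈ £309.61.

£309.61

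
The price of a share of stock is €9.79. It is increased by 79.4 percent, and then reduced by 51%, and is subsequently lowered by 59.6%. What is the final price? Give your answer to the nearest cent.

Apply the 79.4% increase: €9.79 × 1.794 = €17.56326.
After the 51% decrease: €17.56326 × 0.49 = €8.6059974.
59.6% decrease: €8.6059974 × 0.404 = €3.4768229496 ≈ €3.48.

€3.48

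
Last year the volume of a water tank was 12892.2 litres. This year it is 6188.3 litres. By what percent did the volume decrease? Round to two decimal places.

Change: 6188.3 − 12892.2 = -6703.9.
Relative to the original: -6703.9 ÷ 12892.2 ≈ -52.00%.
So the volume decreased by 52.00%.

52.00%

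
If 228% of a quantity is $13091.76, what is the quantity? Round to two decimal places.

$13091.76 ÷ 2.28 = $5742.00.

$5742.00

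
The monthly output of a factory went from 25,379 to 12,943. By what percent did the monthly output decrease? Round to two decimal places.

49.00%

Change: 12,943 − 25,379 = -12,436.
Relative to the original: -12,436 ÷ 25,379 ≈ -49.00%.
So the monthly output decreased by 49.00%.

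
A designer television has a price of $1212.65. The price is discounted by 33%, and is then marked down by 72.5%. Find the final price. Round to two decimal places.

33% decrease: $1212.65 × 0.67 = $812.4755.
Apply the 72.5% decrease: $812.4755 × 0.275 = $223.4307625 ≈ $223.43.

$223.43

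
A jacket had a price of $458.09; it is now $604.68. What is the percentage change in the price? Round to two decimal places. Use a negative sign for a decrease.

32.00%

Change: $604.68 − $458.09 = $146.59.
Relative to the original: $146.59 ÷ $458.09 ≈ 32.00%.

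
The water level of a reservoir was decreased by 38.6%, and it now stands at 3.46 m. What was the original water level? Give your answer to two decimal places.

The overall multiplier applied was 0.614.
So the original water level was 3.46 ÷ 0.614 ≈ 5.64 m.

5.64 m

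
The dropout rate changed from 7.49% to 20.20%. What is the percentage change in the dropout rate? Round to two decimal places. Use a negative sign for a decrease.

The change is 20.20 − 7.49 = 12.71 percentage points.
Relative to the original 7.49%, that is 12.71 ÷ 7.49 ≈ 169.69%.

169.69%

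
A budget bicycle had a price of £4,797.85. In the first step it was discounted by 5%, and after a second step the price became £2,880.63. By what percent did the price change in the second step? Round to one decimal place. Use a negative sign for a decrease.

-36.8%

After the first step: £4,797.85 × 0.95 = £4557.9575.
Second-step multiplier: £2,880.63 ÷ £4557.9575 ≈ 0.632.
That is a change of -36.8%.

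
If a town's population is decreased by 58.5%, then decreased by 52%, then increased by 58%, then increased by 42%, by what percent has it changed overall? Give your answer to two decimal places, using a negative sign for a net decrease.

The combined multiplier is 0.415 × 0.48 × 1.58 × 1.42 = 0.44692512.
That corresponds to a decrease of 55.31%.

-55.31%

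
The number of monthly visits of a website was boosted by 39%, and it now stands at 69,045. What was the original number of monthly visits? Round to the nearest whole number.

49,673

The overall multiplier applied was 1.39.
So the original number of monthly visits was 69,045 ÷ 1.39 ≈ 49,673.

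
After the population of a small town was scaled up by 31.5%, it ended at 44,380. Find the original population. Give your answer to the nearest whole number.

The overall multiplier applied was 1.315.
So the original population was 44,380 ÷ 1.315 ≈ 33,749.

33,749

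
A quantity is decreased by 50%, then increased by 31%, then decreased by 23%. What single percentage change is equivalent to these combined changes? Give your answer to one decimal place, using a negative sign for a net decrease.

-49.6%

The combined multiplier is 0.5 × 1.31 × 0.77 = 0.50435.
That corresponds to a decrease of 49.6%.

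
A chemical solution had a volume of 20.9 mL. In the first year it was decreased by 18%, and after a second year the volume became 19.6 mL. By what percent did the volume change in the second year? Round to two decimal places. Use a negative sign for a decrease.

After the first year: 20.9 × 0.82 = 17.138.
Second-year multiplier: 19.6 ÷ 17.138 ≈ 1.143657.
That is a change of 14.37%.

14.37%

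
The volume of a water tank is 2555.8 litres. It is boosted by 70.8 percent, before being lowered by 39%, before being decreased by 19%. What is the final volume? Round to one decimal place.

Each change multiplies by a factor: 1.708 × 0.61 × 0.81 = 0.8439228.
2555.8 × 0.8439228 = 2156.89789224 ≈ 2156.9.

2156.9 litres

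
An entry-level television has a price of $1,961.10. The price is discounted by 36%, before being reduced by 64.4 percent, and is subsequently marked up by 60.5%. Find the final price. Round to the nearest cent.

$717.14

After the 36% decrease: $1,961.10 × 0.64 = $1255.104.
After the 64.4% decrease: $1255.104 × 0.356 = $446.817024.
Apply the 60.5% increase: $446.817024 × 1.605 = $717.14132352 ≈ $717.14.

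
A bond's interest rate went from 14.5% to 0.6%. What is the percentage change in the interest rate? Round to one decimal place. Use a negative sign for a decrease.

-95.9%

The change is 0.6 − 14.5 = -13.9 percentage points.
Relative to the original 14.5%, that is -13.9 ÷ 14.5 ≈ -95.9%.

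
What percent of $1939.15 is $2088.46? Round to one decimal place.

107.7%

$2088.46 ÷ $1939.15 ≈ 107.7%.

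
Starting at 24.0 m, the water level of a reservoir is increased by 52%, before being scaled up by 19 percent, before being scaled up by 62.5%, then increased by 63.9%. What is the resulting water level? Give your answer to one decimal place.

52% increase: 24.0 × 1.52 = 36.48.
Apply the 19% increase: 36.48 × 1.19 = 43.4112.
62.5% increase: 43.4112 × 1.625 = 70.5432.
After the 63.9% increase: 70.5432 × 1.639 = 115.6203048 ≈ 115.6.

115.6 m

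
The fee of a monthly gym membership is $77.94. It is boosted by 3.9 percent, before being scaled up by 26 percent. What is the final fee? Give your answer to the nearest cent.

Each change multiplies by a factor: 1.039 × 1.26 = 1.30914.
$77.94 × 1.30914 = $102.0343716 ≈ $102.03.

$102.03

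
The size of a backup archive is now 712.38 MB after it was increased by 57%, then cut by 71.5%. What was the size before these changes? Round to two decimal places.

The overall multiplier applied was 1.57 × 0.285 = 0.44745.
So the original size was 712.38 ÷ 0.44745 ≈ 1,592.09 MB.

1,592.09 MB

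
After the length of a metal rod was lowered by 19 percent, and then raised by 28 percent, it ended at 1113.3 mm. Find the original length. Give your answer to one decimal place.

Undoing the 28% increase: 1113.3 ÷ 1.28 = 869.765625.
Undoing the 19% decrease: 869.765625 ÷ 0.81 ≈ 1073.8 mm.

1073.8 mm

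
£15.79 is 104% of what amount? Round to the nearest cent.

£15.79 ÷ 1.04 ≈ £15.18.

£15.18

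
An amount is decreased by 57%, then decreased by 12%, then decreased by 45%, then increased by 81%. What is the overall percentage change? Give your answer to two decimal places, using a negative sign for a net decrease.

-62.33%

A 57% decrease multiplies by 0.43.
Then a 12% decrease: 0.43 × 0.88 = 0.3784.
Then a 45% decrease: 0.3784 × 0.55 = 0.20812.
Then an 81% increase: 0.20812 × 1.81 = 0.3766972.
Overall factor 0.3766972, i.e. -62.33%.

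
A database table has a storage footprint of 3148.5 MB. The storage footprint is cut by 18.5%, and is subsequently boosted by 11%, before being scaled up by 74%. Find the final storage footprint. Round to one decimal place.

4956.0 MB

Each change multiplies by a factor: 0.815 × 1.11 × 1.74 = 1.574091.
3148.5 × 1.574091 = 4956.0255135 ≈ 4956.0.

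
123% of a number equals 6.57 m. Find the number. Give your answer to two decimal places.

5.34 m

6.57 m ÷ 1.23 ≈ 5.34 m.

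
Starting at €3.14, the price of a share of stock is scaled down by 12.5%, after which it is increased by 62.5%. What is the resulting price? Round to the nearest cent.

12.5% decrease: €3.14 × 0.875 = €2.7475.
62.5% increase: €2.7475 × 1.625 = €4.4646875 ≈ €4.46.

€4.46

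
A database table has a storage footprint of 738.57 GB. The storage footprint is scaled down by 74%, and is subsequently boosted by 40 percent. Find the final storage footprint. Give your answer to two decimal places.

Apply the 74% decrease: 738.57 × 0.26 = 192.0282.
40% increase: 192.0282 × 1.4 = 268.83948 ≈ 268.84.

268.84 GB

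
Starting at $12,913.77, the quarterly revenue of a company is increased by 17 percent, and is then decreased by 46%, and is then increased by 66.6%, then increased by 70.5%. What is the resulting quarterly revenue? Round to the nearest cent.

$23,175.66

Each change multiplies by a factor: 1.17 × 0.54 × 1.666 × 1.705 = 1.794646854.
$12,913.77 × 1.794646854 = $23175.65670377958 ≈ $23,175.66.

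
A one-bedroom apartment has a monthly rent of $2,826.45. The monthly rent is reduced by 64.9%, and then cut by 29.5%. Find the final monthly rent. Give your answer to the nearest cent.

After the 64.9% decrease: $2,826.45 × 0.351 = $992.08395.
After the 29.5% decrease: $992.08395 × 0.705 = $699.41918475 ≈ $699.42.

$699.42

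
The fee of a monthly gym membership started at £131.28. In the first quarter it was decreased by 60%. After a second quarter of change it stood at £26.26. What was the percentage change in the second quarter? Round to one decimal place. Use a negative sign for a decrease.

-50.0%

After the first quarter: £131.28 × 0.4 = £52.512.
Second-quarter multiplier: £26.26 ÷ £52.512 ≈ 0.50008.
That is a change of -50.0%.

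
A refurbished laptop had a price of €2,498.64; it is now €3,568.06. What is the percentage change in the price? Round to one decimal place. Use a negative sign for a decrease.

42.8%

Change: €3,568.06 − €2,498.64 = €1,069.42.
Relative to the original: €1,069.42 ÷ €2,498.64 ≈ 42.8%.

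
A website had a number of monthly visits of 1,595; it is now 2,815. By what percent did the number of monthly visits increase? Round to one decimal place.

76.5%

Change: 2,815 − 1,595 = 1,220.
Relative to the original: 1,220 ÷ 1,595 ≈ 76.5%.
So the number of monthly visits increased by 76.5%.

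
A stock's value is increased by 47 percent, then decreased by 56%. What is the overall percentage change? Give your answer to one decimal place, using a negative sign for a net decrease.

-35.3%

A 47% increase multiplies by 1.47.
Then a 56% decrease: 1.47 × 0.44 = 0.6468.
Overall factor 0.6468, i.e. -35.3%.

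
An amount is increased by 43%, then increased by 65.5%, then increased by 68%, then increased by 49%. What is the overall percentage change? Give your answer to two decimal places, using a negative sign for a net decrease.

A 43% increase multiplies by 1.43.
Then a 65.5% increase: 1.43 × 1.655 = 2.36665.
Then a 68% increase: 2.36665 × 1.68 = 3.975972.
Then a 49% increase: 3.975972 × 1.49 = 5.92419828.
Overall factor 5.92419828, i.e. 492.42%.

492.42%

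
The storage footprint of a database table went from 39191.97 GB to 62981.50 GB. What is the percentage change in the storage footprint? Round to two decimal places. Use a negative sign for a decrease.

60.70%

Change: 62981.50 − 39191.97 = 23789.53.
Relative to the original: 23789.53 ÷ 39191.97 ≈ 60.70%.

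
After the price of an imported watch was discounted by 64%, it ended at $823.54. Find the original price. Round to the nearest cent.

The overall multiplier applied was 0.36.
So the original price was $823.54 ÷ 0.36 ≈ $2,287.61.

$2,287.61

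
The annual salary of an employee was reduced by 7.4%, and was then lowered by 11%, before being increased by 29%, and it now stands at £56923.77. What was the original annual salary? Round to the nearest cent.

£53543.03

The overall multiplier applied was 0.926 × 0.89 × 1.29 = 1.0631406.
So the original annual salary was £56923.77 ÷ 1.0631406 ≈ £53543.03.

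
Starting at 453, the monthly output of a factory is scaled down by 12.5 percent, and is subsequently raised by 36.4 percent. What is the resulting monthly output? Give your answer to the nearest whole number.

Apply the 12.5% decrease: 453 × 0.875 = 396.375.
Apply the 36.4% increase: 396.375 × 1.364 = 540.6555 ≈ 541.

541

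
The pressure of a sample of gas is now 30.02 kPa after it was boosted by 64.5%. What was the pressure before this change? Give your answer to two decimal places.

18.25 kPa

The overall multiplier applied was 1.645.
So the original pressure was 30.02 ÷ 1.645 ≈ 18.25 kPa.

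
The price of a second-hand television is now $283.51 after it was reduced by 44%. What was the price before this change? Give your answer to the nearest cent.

The overall multiplier applied was 0.56.
So the original price was $283.51 ÷ 0.56 ≈ $506.27.

$506.27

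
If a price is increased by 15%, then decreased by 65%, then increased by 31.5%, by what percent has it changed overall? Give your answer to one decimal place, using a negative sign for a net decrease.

The combined multiplier is 1.15 × 0.35 × 1.315 = 0.5292875.
That corresponds to a decrease of 47.1%.

-47.1%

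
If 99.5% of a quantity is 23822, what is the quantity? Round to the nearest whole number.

23942

23822 ÷ 0.995 ≈ 23942.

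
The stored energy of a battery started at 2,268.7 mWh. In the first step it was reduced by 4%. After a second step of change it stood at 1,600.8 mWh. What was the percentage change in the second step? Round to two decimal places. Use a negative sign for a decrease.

After the first step: 2,268.7 × 0.96 = 2177.952.
Second-step multiplier: 1,600.8 ÷ 2177.952 ≈ 0.735002.
That is a change of -26.50%.

-26.50%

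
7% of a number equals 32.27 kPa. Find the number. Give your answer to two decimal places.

461.00 kPa

32.27 kPa ÷ 0.07 = 461.00 kPa.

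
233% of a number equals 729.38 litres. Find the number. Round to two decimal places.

729.38 litres ÷ 2.33 ≈ 313.04 litres.

313.04 litres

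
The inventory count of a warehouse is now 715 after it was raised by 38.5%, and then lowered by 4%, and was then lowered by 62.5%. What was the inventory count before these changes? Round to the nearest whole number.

1434

The overall multiplier applied was 1.385 × 0.96 × 0.375 = 0.4986.
So the original inventory count was 715 ÷ 0.4986 ≈ 1434.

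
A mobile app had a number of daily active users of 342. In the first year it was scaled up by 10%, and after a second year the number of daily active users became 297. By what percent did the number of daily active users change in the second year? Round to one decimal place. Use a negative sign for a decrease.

-21.1%

After the first year: 342 × 1.1 = 376.2.
Second-year multiplier: 297 ÷ 376.2 ≈ 0.78947.
That is a change of -21.1%.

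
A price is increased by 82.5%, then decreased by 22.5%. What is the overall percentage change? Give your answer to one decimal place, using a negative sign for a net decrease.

41.4%

An 82.5% increase multiplies by 1.825.
Then a 22.5% decrease: 1.825 × 0.775 = 1.414375.
Overall factor 1.414375, i.e. 41.4%.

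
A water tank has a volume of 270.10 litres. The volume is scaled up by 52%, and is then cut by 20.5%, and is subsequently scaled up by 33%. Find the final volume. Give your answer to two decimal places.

After the 52% increase: 270.10 × 1.52 = 410.552.
20.5% decrease: 410.552 × 0.795 = 326.38884.
Apply the 33% increase: 326.38884 × 1.33 = 434.0971572 ≈ 434.10.

434.10 litres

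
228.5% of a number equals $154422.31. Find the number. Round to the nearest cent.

$67580.88

$154422.31 ÷ 2.285 ≈ $67580.88.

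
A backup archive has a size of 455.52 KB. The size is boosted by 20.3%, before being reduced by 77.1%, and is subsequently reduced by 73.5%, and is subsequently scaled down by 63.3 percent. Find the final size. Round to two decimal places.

12.20 KB

After the 20.3% increase: 455.52 × 1.203 = 547.99056.
After the 77.1% decrease: 547.99056 × 0.229 = 125.48983824.
After the 73.5% decrease: 125.48983824 × 0.265 = 33.2548071336.
After the 63.3% decrease: 33.2548071336 × 0.367 = 12.2045142180312 ≈ 12.20.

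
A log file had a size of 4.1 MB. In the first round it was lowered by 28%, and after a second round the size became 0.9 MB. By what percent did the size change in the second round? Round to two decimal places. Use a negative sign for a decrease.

After the first round: 4.1 × 0.72 = 2.952.
Second-round multiplier: 0.9 ÷ 2.952 ≈ 0.304878.
That is a change of -69.51%.

-69.51%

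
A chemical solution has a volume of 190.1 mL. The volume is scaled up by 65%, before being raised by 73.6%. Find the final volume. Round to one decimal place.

544.5 mL

After the 65% increase: 190.1 × 1.65 = 313.665.
After the 73.6% increase: 313.665 × 1.736 = 544.52244 ≈ 544.5.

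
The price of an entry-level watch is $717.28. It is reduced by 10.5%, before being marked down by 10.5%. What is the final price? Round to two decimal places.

Each change multiplies by a factor: 0.895 × 0.895 = 0.801025.
$717.28 × 0.801025 = $574.559212 ≈ $574.56.

$574.56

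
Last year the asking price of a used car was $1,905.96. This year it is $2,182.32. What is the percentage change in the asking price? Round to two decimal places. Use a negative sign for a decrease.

14.50%

Change: $2,182.32 − $1,905.96 = $276.36.
Relative to the original: $276.36 ÷ $1,905.96 ≈ 14.50%.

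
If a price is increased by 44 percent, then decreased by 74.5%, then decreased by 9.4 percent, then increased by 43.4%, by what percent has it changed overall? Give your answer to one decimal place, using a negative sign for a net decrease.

A 44% increase multiplies by 1.44.
Then a 74.5% decrease: 1.44 × 0.255 = 0.3672.
Then a 9.4% decrease: 0.3672 × 0.906 = 0.3326832.
Then a 43.4% increase: 0.3326832 × 1.434 = 0.4770677088.
Overall factor 0.4770677088, i.e. -52.3%.

-52.3%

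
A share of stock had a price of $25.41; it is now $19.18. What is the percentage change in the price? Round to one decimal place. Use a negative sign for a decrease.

-24.5%

Change: $19.18 − $25.41 = -$6.23.
Relative to the original: -$6.23 ÷ $25.41 ≈ -24.5%.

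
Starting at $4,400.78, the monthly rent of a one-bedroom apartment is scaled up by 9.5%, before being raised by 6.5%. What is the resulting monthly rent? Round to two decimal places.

$5,132.08

Each change multiplies by a factor: 1.095 × 1.065 = 1.166175.
$4,400.78 × 1.166175 = $5132.0796165 ≈ $5,132.08.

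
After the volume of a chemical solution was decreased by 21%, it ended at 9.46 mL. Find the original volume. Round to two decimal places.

The overall multiplier applied was 0.79.
So the original volume was 9.46 ÷ 0.79 ≈ 11.97 mL.

11.97 mL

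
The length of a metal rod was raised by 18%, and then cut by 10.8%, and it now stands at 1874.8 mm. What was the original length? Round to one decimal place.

The overall multiplier applied was 1.18 × 0.892 = 1.05256.
So the original length was 1874.8 ÷ 1.05256 ≈ 1781.2 mm.

1781.2 mm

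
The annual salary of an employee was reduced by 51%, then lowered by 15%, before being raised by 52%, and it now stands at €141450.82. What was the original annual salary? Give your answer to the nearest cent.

€223432.77

Undoing the 52% increase: €141450.82 ÷ 1.52 = €93059.75.
Undoing the 15% decrease: €93059.75 ÷ 0.85 ≈ €109482.058824.
Undoing the 51% decrease: €109482.058824 ÷ 0.49 ≈ €223432.77.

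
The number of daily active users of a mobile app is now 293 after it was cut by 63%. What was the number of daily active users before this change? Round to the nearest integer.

792

The overall multiplier applied was 0.37.
So the original number of daily active users was 293 ÷ 0.37 ≈ 792.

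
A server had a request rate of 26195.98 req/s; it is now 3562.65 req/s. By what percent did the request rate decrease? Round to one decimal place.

Change: 3562.65 − 26195.98 = -22633.33.
Relative to the original: -22633.33 ÷ 26195.98 ≈ -86.4%.
So the request rate decreased by 86.4%.

86.4%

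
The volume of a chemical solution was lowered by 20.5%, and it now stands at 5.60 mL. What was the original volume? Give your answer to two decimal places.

7.04 mL

The overall multiplier applied was 0.795.
So the original volume was 5.60 ÷ 0.795 ≈ 7.04 mL.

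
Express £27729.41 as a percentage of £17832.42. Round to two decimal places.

£27729.41 ÷ £17832.42 ≈ 155.50%.

155.50%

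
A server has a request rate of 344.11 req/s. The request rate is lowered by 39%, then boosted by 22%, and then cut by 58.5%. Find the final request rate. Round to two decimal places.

Each change multiplies by a factor: 0.61 × 1.22 × 0.415 = 0.308843.
344.11 × 0.308843 = 106.27596473 ≈ 106.28.

106.28 req/s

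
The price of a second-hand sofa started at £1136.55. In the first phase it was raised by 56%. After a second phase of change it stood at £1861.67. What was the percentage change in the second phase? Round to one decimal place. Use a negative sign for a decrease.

After the first phase: £1136.55 × 1.56 = £1773.018.
Second-phase multiplier: £1861.67 ÷ £1773.018 ≈ 1.05.
That is a change of 5.0%.

5.0%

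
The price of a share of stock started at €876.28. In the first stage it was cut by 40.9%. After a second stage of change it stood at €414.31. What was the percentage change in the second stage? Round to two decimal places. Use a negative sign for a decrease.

After the first stage: €876.28 × 0.591 = €517.88148.
Second-stage multiplier: €414.31 ÷ €517.88148 ≈ 0.800009.
That is a change of -20.00%.

-20.00%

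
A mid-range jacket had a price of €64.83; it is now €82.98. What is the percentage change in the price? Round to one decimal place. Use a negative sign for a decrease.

Change: €82.98 − €64.83 = €18.15.
Relative to the original: €18.15 ÷ €64.83 ≈ 28.0%.

28.0%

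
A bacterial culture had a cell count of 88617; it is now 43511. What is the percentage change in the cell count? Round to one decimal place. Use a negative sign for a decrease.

Change: 43511 − 88617 = -45106.
Relative to the original: -45106 ÷ 88617 ≈ -50.9%.

-50.9%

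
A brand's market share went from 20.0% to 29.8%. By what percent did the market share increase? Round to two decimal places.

49.00%

The change is 29.8 − 20.0 = 9.8 percentage points.
Relative to the original 20.0%, that is 9.8 ÷ 20.0 = 49.00%.
So the market share rose by 49.00%.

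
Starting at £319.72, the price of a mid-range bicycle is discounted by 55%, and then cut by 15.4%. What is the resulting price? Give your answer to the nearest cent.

£121.72

55% decrease: £319.72 × 0.45 = £143.874.
Apply the 15.4% decrease: £143.874 × 0.846 = £121.717404 ≈ £121.72.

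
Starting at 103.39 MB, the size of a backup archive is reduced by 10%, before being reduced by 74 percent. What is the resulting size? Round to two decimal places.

24.19 MB

Each change multiplies by a factor: 0.9 × 0.26 = 0.234.
103.39 × 0.234 = 24.19326 ≈ 24.19.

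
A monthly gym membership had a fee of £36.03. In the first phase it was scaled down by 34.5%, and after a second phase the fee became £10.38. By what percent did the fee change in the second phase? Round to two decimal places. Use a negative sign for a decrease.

-56.02%

After the first phase: £36.03 × 0.655 = £23.59965.
Second-phase multiplier: £10.38 ÷ £23.59965 ≈ 0.439837.
That is a change of -56.02%.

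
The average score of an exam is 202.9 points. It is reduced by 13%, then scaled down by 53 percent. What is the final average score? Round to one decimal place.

Each change multiplies by a factor: 0.87 × 0.47 = 0.4089.
202.9 × 0.4089 = 82.96581 ≈ 83.0.

83.0 points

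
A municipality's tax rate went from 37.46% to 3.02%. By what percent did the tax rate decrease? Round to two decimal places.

91.94%

The change is 3.02 − 37.46 = -34.44 percentage points.
Relative to the original 37.46%, that is -34.44 ÷ 37.46 ≈ -91.94%.
So the tax rate fell by 91.94%.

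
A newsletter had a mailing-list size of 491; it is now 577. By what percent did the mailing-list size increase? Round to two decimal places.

17.52%

Change: 577 − 491 = 86.
Relative to the original: 86 ÷ 491 ≈ 17.52%.
So the mailing-list size increased by 17.52%.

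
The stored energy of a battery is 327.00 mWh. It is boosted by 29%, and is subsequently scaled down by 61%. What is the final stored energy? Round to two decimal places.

Each change multiplies by a factor: 1.29 × 0.39 = 0.5031.
327.00 × 0.5031 = 164.5137 ≈ 164.51.

164.51 mWh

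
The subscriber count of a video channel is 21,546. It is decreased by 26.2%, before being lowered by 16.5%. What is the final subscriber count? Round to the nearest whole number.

Each change multiplies by a factor: 0.738 × 0.835 = 0.61623.
21,546 × 0.61623 = 13277.29158 ≈ 13,277.

13,277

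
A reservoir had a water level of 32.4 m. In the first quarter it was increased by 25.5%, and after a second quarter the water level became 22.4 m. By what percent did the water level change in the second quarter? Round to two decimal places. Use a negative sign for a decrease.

After the first quarter: 32.4 × 1.255 = 40.662.
Second-quarter multiplier: 22.4 ÷ 40.662 ≈ 0.550883.
That is a change of -44.91%.

-44.91%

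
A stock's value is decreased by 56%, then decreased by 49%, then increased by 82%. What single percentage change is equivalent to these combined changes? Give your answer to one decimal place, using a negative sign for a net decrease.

-59.2%

A 56% decrease multiplies by 0.44.
Then a 49% decrease: 0.44 × 0.51 = 0.2244.
Then an 82% increase: 0.2244 × 1.82 = 0.408408.
Overall factor 0.408408, i.e. -59.2%.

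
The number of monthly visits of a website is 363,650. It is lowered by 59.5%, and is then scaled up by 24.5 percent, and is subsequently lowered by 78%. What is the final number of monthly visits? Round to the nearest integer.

Apply the 59.5% decrease: 363,650 × 0.405 = 147278.25.
Apply the 24.5% increase: 147278.25 × 1.245 = 183361.42125.
78% decrease: 183361.42125 × 0.22 = 40339.512675 ≈ 40,340.

40,340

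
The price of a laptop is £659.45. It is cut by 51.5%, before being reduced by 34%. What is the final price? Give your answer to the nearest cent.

Apply the 51.5% decrease: £659.45 × 0.485 = £319.83325.
After the 34% decrease: £319.83325 × 0.66 = £211.089945 ≈ £211.09.

£211.09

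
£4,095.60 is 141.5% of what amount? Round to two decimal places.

£4,095.60 ÷ 1.415 ≈ £2,894.42.

£2,894.42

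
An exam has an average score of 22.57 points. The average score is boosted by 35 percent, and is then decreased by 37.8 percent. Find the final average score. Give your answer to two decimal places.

18.95 points

Apply the 35% increase: 22.57 × 1.35 = 30.4695.
37.8% decrease: 30.4695 × 0.622 = 18.952029 ≈ 18.95.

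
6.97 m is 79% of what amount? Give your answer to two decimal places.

6.97 m ÷ 0.79 ≈ 8.82 m.

8.82 m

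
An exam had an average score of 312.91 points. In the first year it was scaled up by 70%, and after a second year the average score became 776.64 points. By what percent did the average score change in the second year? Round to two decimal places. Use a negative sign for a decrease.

After the first year: 312.91 × 1.7 = 531.947.
Second-year multiplier: 776.64 ÷ 531.947 ≈ 1.459995.
That is a change of 46.00%.

46.00%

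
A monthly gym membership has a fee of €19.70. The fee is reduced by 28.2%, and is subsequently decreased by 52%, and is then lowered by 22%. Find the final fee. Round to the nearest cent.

€5.30

Apply the 28.2% decrease: €19.70 × 0.718 = €14.1446.
52% decrease: €14.1446 × 0.48 = €6.789408.
22% decrease: €6.789408 × 0.78 = €5.29573824 ≈ €5.30.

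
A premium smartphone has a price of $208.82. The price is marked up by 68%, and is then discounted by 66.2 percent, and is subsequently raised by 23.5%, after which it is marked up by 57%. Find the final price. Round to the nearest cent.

Apply the 68% increase: $208.82 × 1.68 = $350.8176.
After the 66.2% decrease: $350.8176 × 0.338 = $118.5763488.
23.5% increase: $118.5763488 × 1.235 = $146.441790768.
57% increase: $146.441790768 × 1.57 = $229.91361150576 ≈ $229.91.

$229.91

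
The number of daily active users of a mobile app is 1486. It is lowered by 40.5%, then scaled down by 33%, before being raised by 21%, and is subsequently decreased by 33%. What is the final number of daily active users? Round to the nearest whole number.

480

After the 40.5% decrease: 1486 × 0.595 = 884.17.
After the 33% decrease: 884.17 × 0.67 = 592.3939.
After the 21% increase: 592.3939 × 1.21 = 716.796619.
33% decrease: 716.796619 × 0.67 = 480.25373473 ≈ 480.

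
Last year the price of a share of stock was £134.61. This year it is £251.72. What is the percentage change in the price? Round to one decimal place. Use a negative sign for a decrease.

87.0%

Change: £251.72 − £134.61 = £117.11.
Relative to the original: £117.11 ÷ £134.61 ≈ 87.0%.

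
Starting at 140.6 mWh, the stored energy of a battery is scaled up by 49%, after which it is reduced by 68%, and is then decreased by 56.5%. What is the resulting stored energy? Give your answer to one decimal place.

29.2 mWh

After the 49% increase: 140.6 × 1.49 = 209.494.
68% decrease: 209.494 × 0.32 = 67.03808.
Apply the 56.5% decrease: 67.03808 × 0.435 = 29.1615648 ≈ 29.2.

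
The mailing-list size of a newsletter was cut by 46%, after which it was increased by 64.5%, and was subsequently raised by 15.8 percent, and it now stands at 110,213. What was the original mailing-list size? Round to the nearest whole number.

107,143

Undoing the 15.8% increase: 110,213 ÷ 1.158 ≈ 95175.302245.
Undoing the 64.5% increase: 95175.302245 ÷ 1.645 ≈ 57857.326593.
Undoing the 46% decrease: 57857.326593 ÷ 0.54 ≈ 107,143.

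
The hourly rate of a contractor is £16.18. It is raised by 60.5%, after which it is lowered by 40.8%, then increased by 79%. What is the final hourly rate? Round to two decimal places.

£27.52

Each change multiplies by a factor: 1.605 × 0.592 × 1.79 = 1.7007864.
£16.18 × 1.7007864 = £27.518723952 ≈ £27.52.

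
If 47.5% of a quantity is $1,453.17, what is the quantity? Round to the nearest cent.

$1,453.17 ÷ 0.475 ≈ $3,059.31.

$3,059.31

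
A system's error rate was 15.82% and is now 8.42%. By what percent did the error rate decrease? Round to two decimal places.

The change is 8.42 − 15.82 = -7.40 percentage points.
Relative to the original 15.82%, that is -7.40 ÷ 15.82 ≈ -46.78%.
So the error rate fell by 46.78%.

46.78%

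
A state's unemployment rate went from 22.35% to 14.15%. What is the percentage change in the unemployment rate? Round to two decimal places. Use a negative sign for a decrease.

-36.69%

The change is 14.15 − 22.35 = -8.20 percentage points.
Relative to the original 22.35%, that is -8.20 ÷ 22.35 ≈ -36.69%.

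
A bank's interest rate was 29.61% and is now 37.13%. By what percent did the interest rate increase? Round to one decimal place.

25.4%

The change is 37.13 − 29.61 = 7.52 percentage points.
Relative to the original 29.61%, that is 7.52 ÷ 29.61 ≈ 25.4%.
So the interest rate rose by 25.4%.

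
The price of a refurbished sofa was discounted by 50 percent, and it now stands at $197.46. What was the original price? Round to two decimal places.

$394.92

The overall multiplier applied was 0.5.
So the original price was $197.46 ÷ 0.5 = $394.92.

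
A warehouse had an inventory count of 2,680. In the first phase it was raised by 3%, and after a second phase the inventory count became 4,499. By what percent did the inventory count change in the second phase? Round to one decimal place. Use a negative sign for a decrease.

After the first phase: 2,680 × 1.03 = 2760.4.
Second-phase multiplier: 4,499 ÷ 2760.4 ≈ 1.62984.
That is a change of 63.0%.

63.0%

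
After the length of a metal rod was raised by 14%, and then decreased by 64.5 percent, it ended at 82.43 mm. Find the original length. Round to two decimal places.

Undoing the 64.5% decrease: 82.43 ÷ 0.355 ≈ 232.197183.
Undoing the 14% increase: 232.197183 ÷ 1.14 ≈ 203.68 mm.

203.68 mm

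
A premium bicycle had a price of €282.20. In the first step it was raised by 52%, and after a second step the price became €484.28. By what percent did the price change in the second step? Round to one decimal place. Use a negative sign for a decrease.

12.9%

After the first step: €282.20 × 1.52 = €428.944.
Second-step multiplier: €484.28 ÷ €428.944 ≈ 1.12901.
That is a change of 12.9%.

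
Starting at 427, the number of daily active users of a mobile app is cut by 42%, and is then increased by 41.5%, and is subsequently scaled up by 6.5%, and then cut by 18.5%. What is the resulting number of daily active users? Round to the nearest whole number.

304

42% decrease: 427 × 0.58 = 247.66.
After the 41.5% increase: 247.66 × 1.415 = 350.4389.
6.5% increase: 350.4389 × 1.065 = 373.2174285.
After the 18.5% decrease: 373.2174285 × 0.815 = 304.1722042275 ≈ 304.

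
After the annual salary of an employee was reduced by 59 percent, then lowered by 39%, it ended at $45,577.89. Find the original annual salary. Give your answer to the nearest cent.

$182,238.66

The overall multiplier applied was 0.41 × 0.61 = 0.2501.
So the original annual salary was $45,577.89 ÷ 0.2501 ≈ $182,238.66.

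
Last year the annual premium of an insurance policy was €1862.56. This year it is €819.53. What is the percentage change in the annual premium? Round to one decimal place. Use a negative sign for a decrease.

Change: €819.53 − €1862.56 = -€1043.03.
Relative to the original: -€1043.03 ÷ €1862.56 ≈ -56.0%.

-56.0%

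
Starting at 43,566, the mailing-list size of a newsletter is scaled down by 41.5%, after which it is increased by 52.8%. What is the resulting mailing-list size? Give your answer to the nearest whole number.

38,943

After the 41.5% decrease: 43,566 × 0.585 = 25486.11.
After the 52.8% increase: 25486.11 × 1.528 = 38942.77608 ≈ 38,943.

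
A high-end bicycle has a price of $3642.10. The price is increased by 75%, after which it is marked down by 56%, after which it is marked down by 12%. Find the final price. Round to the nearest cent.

Each change multiplies by a factor: 1.75 × 0.44 × 0.88 = 0.6776.
$3642.10 × 0.6776 = $2467.88696 ≈ $2467.89.

$2467.89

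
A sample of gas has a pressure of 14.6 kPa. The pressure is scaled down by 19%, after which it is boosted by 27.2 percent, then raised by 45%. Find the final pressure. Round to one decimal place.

Each change multiplies by a factor: 0.81 × 1.272 × 1.45 = 1.493964.
14.6 × 1.493964 = 21.8118744 ≈ 21.8.

21.8 kPa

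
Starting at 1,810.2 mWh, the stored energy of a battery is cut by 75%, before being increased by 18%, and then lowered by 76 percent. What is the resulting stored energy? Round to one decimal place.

After the 75% decrease: 1,810.2 × 0.25 = 452.55.
18% increase: 452.55 × 1.18 = 534.009.
After the 76% decrease: 534.009 × 0.24 = 128.16216 ≈ 128.2.

128.2 mWh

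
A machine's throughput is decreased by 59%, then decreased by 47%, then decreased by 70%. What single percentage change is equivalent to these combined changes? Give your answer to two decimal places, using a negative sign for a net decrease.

A 59% decrease multiplies by 0.41.
Then a 47% decrease: 0.41 × 0.53 = 0.2173.
Then a 70% decrease: 0.2173 × 0.3 = 0.06519.
Overall factor 0.06519, i.e. -93.48%.

-93.48%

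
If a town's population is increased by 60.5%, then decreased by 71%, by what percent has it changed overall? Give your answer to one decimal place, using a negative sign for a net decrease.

A 60.5% increase multiplies by 1.605.
Then a 71% decrease: 1.605 × 0.29 = 0.46545.
Overall factor 0.46545, i.e. -53.5%.

-53.5%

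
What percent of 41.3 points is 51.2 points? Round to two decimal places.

51.2 points ÷ 41.3 points ≈ 123.97%.

123.97%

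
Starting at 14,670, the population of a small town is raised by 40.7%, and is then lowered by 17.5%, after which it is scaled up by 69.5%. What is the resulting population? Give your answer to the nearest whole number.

Each change multiplies by a factor: 1.407 × 0.825 × 1.695 = 1.967513625.
14,670 × 1.967513625 = 28863.42487875 ≈ 28,863.

28,863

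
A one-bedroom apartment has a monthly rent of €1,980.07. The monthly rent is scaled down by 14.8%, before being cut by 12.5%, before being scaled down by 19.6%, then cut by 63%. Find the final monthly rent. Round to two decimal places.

€439.12

Apply the 14.8% decrease: €1,980.07 × 0.852 = €1687.01964.
Apply the 12.5% decrease: €1687.01964 × 0.875 = €1476.142185.
After the 19.6% decrease: €1476.142185 × 0.804 = €1186.81831674.
After the 63% decrease: €1186.81831674 × 0.37 = €439.1227771938 ≈ €439.12.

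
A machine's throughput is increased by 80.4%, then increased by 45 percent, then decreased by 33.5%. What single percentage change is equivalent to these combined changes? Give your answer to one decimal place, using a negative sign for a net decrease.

The combined multiplier is 1.804 × 1.45 × 0.665 = 1.739507.
That corresponds to an increase of 74.0%.

74.0%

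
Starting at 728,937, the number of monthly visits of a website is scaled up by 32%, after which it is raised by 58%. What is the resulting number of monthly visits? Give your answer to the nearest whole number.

1,520,271

Each change multiplies by a factor: 1.32 × 1.58 = 2.0856.
728,937 × 2.0856 = 1520271.0072 ≈ 1,520,271.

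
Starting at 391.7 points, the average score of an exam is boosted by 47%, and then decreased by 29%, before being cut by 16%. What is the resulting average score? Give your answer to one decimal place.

Each change multiplies by a factor: 1.47 × 0.71 × 0.84 = 0.876708.
391.7 × 0.876708 = 343.4065236 ≈ 343.4.

343.4 points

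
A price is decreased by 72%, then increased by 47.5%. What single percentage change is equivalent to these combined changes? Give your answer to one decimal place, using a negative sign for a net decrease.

-58.7%

A 72% decrease multiplies by 0.28.
Then a 47.5% increase: 0.28 × 1.475 = 0.413.
Overall factor 0.413, i.e. -58.7%.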